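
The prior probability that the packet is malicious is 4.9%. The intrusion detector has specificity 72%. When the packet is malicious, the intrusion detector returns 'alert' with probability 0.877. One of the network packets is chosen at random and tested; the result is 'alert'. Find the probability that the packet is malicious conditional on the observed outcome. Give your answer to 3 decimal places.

Let H be the event that the packet is malicious. P(H) = 0.049, so P(¬H) = 0.951. With E the 'alert' result, P(E|H) = 0.877 and P(E|¬H) = 0.28.
P(E) = 0.877·0.049 + 0.28·0.951 = 0.042973 + 0.26628 = 0.30925.
By Bayes' theorem, P(H|E) = 0.042973 / 0.30925 = 0.139.

P(H | E) ≈ 0.139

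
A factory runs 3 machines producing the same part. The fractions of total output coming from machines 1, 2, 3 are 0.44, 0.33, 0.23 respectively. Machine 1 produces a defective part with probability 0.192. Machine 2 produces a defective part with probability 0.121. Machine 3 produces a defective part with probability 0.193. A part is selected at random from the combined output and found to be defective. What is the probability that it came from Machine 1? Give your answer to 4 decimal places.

Posterior probability ≈ 0.5005

Tabulate prior·likelihood by source: [1] prior 0.44, lik 0.192, product 0.08448; [2] prior 0.33, lik 0.121, product 0.03993; [3] prior 0.23, lik 0.193, product 0.04439.
Normalizing constant = 0.16880; the posterior for Machine 1 is its product over the sum, 0.08448/0.16880 = 0.5005.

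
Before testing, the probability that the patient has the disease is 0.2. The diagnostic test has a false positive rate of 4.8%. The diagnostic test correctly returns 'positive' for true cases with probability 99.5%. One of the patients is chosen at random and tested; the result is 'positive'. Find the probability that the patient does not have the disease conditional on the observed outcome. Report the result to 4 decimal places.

P(¬H | E) ≈ 0.1618

Let H be the event that the patient has the disease. P(H) = 0.2, so P(¬H) = 0.8. With E the 'positive' result, P(E|H) = 0.995 and P(E|¬H) = 0.048.
P(E) = 0.995·0.2 + 0.048·0.8 = 0.19900 + 0.038400 = 0.23740.
By Bayes' theorem, P(H|E) = 0.19900 / 0.23740 = 0.8382. Hence P(¬H|E) = 1 − 0.8382 = 0.1618.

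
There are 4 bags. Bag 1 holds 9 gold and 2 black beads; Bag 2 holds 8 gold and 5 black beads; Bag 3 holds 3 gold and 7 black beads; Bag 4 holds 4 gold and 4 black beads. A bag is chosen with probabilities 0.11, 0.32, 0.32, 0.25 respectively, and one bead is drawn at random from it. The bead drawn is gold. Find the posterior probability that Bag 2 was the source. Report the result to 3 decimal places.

Tabulate prior·likelihood by source: [1] prior 0.11, lik 0.8182, product 0.09000; [2] prior 0.32, lik 0.6154, product 0.1969; [3] prior 0.32, lik 0.3, product 0.09600; [4] prior 0.25, lik 0.5, product 0.1250.
Normalizing constant = 0.50792; the posterior for Bag 2 is its product over the sum, 0.1969/0.50792 = 0.388.

Posterior probability ≈ 0.388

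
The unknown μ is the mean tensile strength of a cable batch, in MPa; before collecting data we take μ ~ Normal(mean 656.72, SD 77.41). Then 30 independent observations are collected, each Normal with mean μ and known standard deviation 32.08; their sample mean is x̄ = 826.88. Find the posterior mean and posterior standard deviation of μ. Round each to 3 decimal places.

Posterior mean ≈ 825.911; posterior SD ≈ 5.840

Prior precision 1/τ₀² = 1/77.41² = 0.00016688; data precision n/σ² = 30/32.08² = 0.0291509.
Posterior precision = 0.00016688 + 0.0291509 = 0.0293178, giving posterior SD = 1/√0.0293178 = 5.840.
Posterior mean = (0.00016688·656.72 + 0.0291509·826.88) / 0.0293178 = 825.911.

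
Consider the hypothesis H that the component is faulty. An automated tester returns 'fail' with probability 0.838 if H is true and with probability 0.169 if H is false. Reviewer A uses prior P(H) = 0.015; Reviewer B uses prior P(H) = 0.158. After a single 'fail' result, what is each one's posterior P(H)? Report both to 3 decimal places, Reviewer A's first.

The likelihood ratio for a 'fail' result is 0.838/0.169 = 4.9586.
Reviewer A: prior odds 0.015/0.985 = 0.015228; posterior odds 0.075511; posterior probability 0.070.
Reviewer B: prior odds 0.158/0.842 = 0.18765; posterior odds 0.93047; posterior probability 0.482.

Reviewer A: 0.070; Reviewer B: 0.482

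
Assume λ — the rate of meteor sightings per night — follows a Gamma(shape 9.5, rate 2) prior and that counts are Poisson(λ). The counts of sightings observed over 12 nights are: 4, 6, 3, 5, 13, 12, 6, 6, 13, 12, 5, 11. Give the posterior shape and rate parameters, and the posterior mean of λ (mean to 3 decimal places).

Posterior: Gamma(shape=105.5, rate=14); mean ≈ 7.536

Total count ∑xᵢ = 96 over n = 12 nights.
Gamma is conjugate to the Poisson likelihood: posterior is Gamma(shape = 9.5+96 = 105.5, rate = 2+12 = 14).
E[λ | data] = 105.5/14 = 7.536.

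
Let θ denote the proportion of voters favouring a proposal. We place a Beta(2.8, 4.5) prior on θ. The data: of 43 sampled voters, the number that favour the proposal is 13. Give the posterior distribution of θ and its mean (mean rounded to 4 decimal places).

The binomial likelihood is conjugate to the Beta prior: with 13 successes and 30 failures, the posterior is Beta(2.8+13, 4.5+30) = Beta(15.8, 34.5).
Posterior mean = α/(α+β) = 15.8/50.3 = 0.3141.

Posterior: Beta(15.8, 34.5); mean ≈ 0.3141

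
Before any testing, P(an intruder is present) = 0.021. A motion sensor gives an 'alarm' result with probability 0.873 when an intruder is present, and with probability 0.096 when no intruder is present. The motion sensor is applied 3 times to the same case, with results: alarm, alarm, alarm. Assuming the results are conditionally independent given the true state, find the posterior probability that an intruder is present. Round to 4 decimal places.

Posterior P(H) ≈ 0.9416

Let H be the event that an intruder is present; start with P(H) = 0.021. P('alarm'|H) = 0.873, P('alarm'|¬H) = 0.096.
Update on result 1 ('alarm'): P(H) ← 0.873·0.0210 / (0.873·0.0210 + 0.096·0.9790) = 0.018333/0.11232 = 0.1632.
Update on result 2 ('alarm'): P(H) ← 0.873·0.1632 / (0.873·0.1632 + 0.096·0.8368) = 0.14250/0.22283 = 0.6395.
Update on result 3 ('alarm'): P(H) ← 0.873·0.6395 / (0.873·0.6395 + 0.096·0.3605) = 0.55828/0.59289 = 0.9416.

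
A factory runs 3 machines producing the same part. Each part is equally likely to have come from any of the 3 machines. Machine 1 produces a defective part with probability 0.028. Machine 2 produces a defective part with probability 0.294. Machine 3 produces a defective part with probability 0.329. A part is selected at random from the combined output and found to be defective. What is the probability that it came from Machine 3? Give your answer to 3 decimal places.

Tabulate prior·likelihood by source: [1] prior 0.333333, lik 0.028, product 0.009333; [2] prior 0.333333, lik 0.294, product 0.09800; [3] prior 0.333333, lik 0.329, product 0.1097.
Normalizing constant = 0.21700; the posterior for Machine 3 is its product over the sum, 0.1097/0.21700 = 0.505.

Posterior probability ≈ 0.505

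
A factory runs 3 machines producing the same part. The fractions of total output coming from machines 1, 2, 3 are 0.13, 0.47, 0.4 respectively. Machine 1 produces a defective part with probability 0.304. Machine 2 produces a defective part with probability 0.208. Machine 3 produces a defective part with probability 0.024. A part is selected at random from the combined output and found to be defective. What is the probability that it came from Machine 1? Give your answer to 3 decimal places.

P(defective|M1) = 0.304; P(defective|M2) = 0.208; P(defective|M3) = 0.024.
Prior × likelihood for each source: 0.13·0.304=0.03952, 0.47·0.208=0.09776, 0.4·0.024=0.009600. Summing gives P(defective) = 0.14688.
P(Machine 1 | defective) = 0.03952 / 0.14688 = 0.269.

Posterior probability ≈ 0.269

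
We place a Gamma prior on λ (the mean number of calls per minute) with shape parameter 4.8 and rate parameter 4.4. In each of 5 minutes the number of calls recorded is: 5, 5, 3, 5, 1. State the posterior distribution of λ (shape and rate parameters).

Total count ∑xᵢ = 19 over n = 5 minutes.
Gamma is conjugate to the Poisson likelihood: posterior is Gamma(shape = 4.8+19 = 23.8, rate = 4.4+5 = 9.4).

Posterior: Gamma(shape=23.8, rate=9.4)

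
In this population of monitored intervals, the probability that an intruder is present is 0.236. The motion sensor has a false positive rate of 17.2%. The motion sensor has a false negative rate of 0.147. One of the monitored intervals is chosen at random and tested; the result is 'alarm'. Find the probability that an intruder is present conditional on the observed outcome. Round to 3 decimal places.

Let H be the event that an intruder is present. P(H) = 0.236, so P(¬H) = 0.764. With E the 'alarm' result, P(E|H) = 0.853 and P(E|¬H) = 0.172.
P(E) = 0.853·0.236 + 0.172·0.764 = 0.20131 + 0.13141 = 0.33272.
By Bayes' theorem, P(H|E) = 0.20131 / 0.33272 = 0.605.

P(H | E) ≈ 0.605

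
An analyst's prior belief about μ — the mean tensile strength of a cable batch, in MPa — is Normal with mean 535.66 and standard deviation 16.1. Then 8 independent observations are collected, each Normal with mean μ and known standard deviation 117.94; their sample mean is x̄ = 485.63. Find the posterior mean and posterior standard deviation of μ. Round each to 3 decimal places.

Prior precision 1/τ₀² = 1/16.1² = 0.00385788; data precision n/σ² = 8/117.94² = 0.00057513.
Posterior precision = 0.00385788 + 0.00057513 = 0.00443301, giving posterior SD = 1/√0.00443301 = 15.019.
Posterior mean = (0.00385788·535.66 + 0.00057513·485.63) / 0.00443301 = 529.169.

Posterior mean ≈ 529.169; posterior SD ≈ 15.019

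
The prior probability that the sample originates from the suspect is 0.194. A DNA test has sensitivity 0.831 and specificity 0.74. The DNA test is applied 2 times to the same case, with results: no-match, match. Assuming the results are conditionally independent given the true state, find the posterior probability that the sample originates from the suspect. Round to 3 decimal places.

Let H be the event that the sample originates from the suspect; start with P(H) = 0.194. P('match'|H) = 0.831, P('match'|¬H) = 0.26.
Update on result 1 ('no-match'): P(H) ← 0.169·0.1940 / (0.169·0.1940 + 0.74·0.8060) = 0.032786/0.62923 = 0.0521.
Update on result 2 ('match'): P(H) ← 0.831·0.0521 / (0.831·0.0521 + 0.26·0.9479) = 0.043299/0.28975 = 0.1494.

Posterior P(H) ≈ 0.149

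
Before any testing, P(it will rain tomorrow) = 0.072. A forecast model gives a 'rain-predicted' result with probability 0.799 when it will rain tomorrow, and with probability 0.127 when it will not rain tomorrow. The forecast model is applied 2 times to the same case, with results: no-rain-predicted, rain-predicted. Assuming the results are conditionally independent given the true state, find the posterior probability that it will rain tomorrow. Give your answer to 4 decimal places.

With H the event that it will rain tomorrow, the joint likelihood of the observed sequence is P(data|H) = 0.201·0.799 = 0.16060 and P(data|¬H) = 0.873·0.127 = 0.11087.
Bayes: P(H|data) = 0.072·0.16060 / (0.072·0.16060 + 0.928·0.11087) = 0.011563/0.11445 = 0.1010.

Posterior P(H) ≈ 0.1010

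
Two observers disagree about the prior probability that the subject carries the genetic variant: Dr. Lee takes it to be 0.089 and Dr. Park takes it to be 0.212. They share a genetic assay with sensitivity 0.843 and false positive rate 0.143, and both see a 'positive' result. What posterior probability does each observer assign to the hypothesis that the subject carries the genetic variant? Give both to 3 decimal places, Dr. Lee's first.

Dr. Lee: 0.365; Dr. Park: 0.613

The likelihood ratio for a 'positive' result is 0.843/0.143 = 5.8951.
Dr. Lee: prior odds 0.089/0.911 = 0.097695; posterior odds 0.57592; posterior probability 0.365.
Dr. Park: prior odds 0.212/0.788 = 0.26904; posterior odds 1.5860; posterior probability 0.613.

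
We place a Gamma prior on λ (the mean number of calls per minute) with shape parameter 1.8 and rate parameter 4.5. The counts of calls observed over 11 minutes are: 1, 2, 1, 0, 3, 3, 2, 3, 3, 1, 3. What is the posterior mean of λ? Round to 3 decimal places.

Total count ∑xᵢ = 22 over n = 11 minutes.
Gamma is conjugate to the Poisson likelihood: posterior is Gamma(shape = 1.8+22 = 23.8, rate = 4.5+11 = 15.5).
Posterior mean = shape/rate = 23.8/15.5 = 1.535.

Posterior mean ≈ 1.535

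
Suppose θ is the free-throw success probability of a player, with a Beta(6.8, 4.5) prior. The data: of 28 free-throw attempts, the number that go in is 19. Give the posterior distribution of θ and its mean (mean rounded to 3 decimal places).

Posterior: Beta(25.8, 13.5); mean ≈ 0.656

Observing 19 successes and 9 failures updates Beta(6.8, 4.5) by adding the success and failure counts to the two shape parameters: α = 6.8+19 = 25.8, β = 4.5+9 = 13.5.
E[θ | data] = 25.8/(25.8+13.5) = 0.656.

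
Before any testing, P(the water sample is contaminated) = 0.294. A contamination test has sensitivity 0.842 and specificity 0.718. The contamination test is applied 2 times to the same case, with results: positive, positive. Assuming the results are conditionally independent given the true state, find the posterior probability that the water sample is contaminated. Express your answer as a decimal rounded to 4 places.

Let H be the event that the water sample is contaminated; start with P(H) = 0.294. P('positive'|H) = 0.842, P('positive'|¬H) = 0.282.
Update on result 1 ('positive'): P(H) ← 0.842·0.2940 / (0.842·0.2940 + 0.282·0.7060) = 0.24755/0.44664 = 0.5542.
Update on result 2 ('positive'): P(H) ← 0.842·0.5542 / (0.842·0.5542 + 0.282·0.4458) = 0.46667/0.59238 = 0.7878.

Posterior P(H) ≈ 0.7878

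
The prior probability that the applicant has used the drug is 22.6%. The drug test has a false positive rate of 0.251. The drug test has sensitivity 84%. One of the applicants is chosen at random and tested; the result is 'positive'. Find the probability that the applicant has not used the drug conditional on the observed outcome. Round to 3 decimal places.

P(¬H | E) ≈ 0.506

Let H be the event that the applicant has used the drug. P(H) = 0.226, so P(¬H) = 0.774. With E the 'positive' result, P(E|H) = 0.84 and P(E|¬H) = 0.251.
P(E) = 0.84·0.226 + 0.251·0.774 = 0.18984 + 0.19427 = 0.38411.
By Bayes' theorem, P(H|E) = 0.18984 / 0.38411 = 0.494. Hence P(¬H|E) = 1 − 0.494 = 0.506.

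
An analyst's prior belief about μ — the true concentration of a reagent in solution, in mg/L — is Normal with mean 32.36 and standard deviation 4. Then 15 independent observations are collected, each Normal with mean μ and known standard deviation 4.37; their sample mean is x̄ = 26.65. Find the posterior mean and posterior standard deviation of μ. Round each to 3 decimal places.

With known σ, the Normal prior is conjugate. Weight on the data is w = (n/σ²)/(n/σ² + 1/τ₀²) = 0.785468/(0.785468+0.0625000) = 0.92629.
Posterior mean = w·x̄ + (1−w)·μ₀ = 0.92629·26.65 + 0.073706·32.36 = 27.071. Posterior variance = 1/(0.785468+0.0625000) = 1.17929, so SD = 1.086.

Posterior mean ≈ 27.071; posterior SD ≈ 1.086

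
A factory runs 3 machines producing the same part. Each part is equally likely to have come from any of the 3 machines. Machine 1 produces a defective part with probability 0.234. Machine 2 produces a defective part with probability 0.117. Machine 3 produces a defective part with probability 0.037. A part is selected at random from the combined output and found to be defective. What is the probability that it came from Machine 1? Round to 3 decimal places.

Tabulate prior·likelihood by source: [1] prior 0.333333, lik 0.234, product 0.07800; [2] prior 0.333333, lik 0.117, product 0.03900; [3] prior 0.333333, lik 0.037, product 0.01233.
Normalizing constant = 0.12933; the posterior for Machine 1 is its product over the sum, 0.07800/0.12933 = 0.603.

Posterior probability ≈ 0.603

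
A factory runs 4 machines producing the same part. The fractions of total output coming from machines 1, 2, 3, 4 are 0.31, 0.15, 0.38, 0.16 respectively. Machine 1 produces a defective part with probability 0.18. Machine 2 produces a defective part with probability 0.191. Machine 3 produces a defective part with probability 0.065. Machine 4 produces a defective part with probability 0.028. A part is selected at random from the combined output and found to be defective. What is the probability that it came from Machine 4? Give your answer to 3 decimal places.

Tabulate prior·likelihood by source: [1] prior 0.31, lik 0.18, product 0.05580; [2] prior 0.15, lik 0.191, product 0.02865; [3] prior 0.38, lik 0.065, product 0.02470; [4] prior 0.16, lik 0.028, product 0.004480.
Normalizing constant = 0.11363; the posterior for Machine 4 is its product over the sum, 0.004480/0.11363 = 0.039.

Posterior probability ≈ 0.039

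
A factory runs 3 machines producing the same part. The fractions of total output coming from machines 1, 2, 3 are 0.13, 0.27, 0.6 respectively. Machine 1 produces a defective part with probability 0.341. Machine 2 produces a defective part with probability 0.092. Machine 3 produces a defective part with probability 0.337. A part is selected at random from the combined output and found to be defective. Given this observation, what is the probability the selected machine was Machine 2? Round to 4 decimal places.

P(defective|M1) = 0.341; P(defective|M2) = 0.092; P(defective|M3) = 0.337.
Prior × likelihood for each source: 0.13·0.341=0.04433, 0.27·0.092=0.02484, 0.6·0.337=0.2022. Summing gives P(defective) = 0.27137.
P(Machine 2 | defective) = 0.02484 / 0.27137 = 0.0915.

Posterior probability ≈ 0.0915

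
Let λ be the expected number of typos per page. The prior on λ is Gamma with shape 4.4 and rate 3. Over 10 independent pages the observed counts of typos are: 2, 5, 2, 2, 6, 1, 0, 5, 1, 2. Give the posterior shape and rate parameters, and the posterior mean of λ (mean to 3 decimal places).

The Poisson likelihood adds the total count to the shape and the number of exposure periods to the rate. Here ∑xᵢ = 26 and n = 10, so shape 4.4→30.4 and rate 3→13.
E[λ | data] = 30.4/13 = 2.338.

Posterior: Gamma(shape=30.4, rate=13); mean ≈ 2.338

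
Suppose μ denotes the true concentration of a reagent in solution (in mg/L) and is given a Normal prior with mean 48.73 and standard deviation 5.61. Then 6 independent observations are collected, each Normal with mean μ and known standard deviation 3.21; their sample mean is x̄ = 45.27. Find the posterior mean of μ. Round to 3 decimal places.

Prior precision 1/τ₀² = 1/5.61² = 0.0317742; data precision n/σ² = 6/3.21² = 0.582292.
Posterior precision = 0.0317742 + 0.582292 = 0.614067.
Posterior mean = (0.0317742·48.73 + 0.582292·45.27) / 0.614067 = 45.449.

Posterior mean ≈ 45.449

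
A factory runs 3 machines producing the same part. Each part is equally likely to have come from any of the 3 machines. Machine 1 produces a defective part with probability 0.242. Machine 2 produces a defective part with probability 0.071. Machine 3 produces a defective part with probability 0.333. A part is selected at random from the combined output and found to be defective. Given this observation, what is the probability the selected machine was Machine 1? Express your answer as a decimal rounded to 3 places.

Tabulate prior·likelihood by source: [1] prior 0.333333, lik 0.242, product 0.08067; [2] prior 0.333333, lik 0.071, product 0.02367; [3] prior 0.333333, lik 0.333, product 0.1110.
Normalizing constant = 0.21533; the posterior for Machine 1 is its product over the sum, 0.08067/0.21533 = 0.375.

Posterior probability ≈ 0.375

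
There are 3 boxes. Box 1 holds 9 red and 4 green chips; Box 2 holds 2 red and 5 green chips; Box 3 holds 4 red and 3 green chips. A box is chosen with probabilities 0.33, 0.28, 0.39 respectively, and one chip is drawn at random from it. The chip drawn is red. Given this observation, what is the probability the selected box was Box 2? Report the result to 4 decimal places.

P(red|Box 1) = 0.6923; P(red|Box 2) = 0.2857; P(red|Box 3) = 0.5714.
Prior × likelihood for each source: 0.33·0.6923=0.2285, 0.28·0.2857=0.08000, 0.39·0.5714=0.2229. Summing gives P(red) = 0.53132.
P(Box 2 | red) = 0.08000 / 0.53132 = 0.1506.

Posterior probability ≈ 0.1506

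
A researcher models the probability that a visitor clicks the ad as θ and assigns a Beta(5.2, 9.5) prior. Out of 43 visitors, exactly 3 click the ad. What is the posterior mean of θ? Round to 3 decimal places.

Observing 3 successes and 40 failures updates Beta(5.2, 9.5) by adding the success and failure counts to the two shape parameters: α = 5.2+3 = 8.2, β = 9.5+40 = 49.5.
E[θ | data] = 8.2/(8.2+49.5) = 0.142.

Posterior mean ≈ 0.142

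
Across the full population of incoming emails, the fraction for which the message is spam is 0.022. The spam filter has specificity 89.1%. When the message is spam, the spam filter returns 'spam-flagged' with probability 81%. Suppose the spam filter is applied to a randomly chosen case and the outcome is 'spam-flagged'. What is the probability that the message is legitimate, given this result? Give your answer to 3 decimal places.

P(¬H | E) ≈ 0.857

Let H be the event that the message is spam. P(H) = 0.022, so P(¬H) = 0.978. With E the 'spam-flagged' result, P(E|H) = 0.81 and P(E|¬H) = 0.109.
P(E) = 0.81·0.022 + 0.109·0.978 = 0.017820 + 0.10660 = 0.12442.
By Bayes' theorem, P(H|E) = 0.017820 / 0.12442 = 0.143. Hence P(¬H|E) = 1 − 0.143 = 0.857.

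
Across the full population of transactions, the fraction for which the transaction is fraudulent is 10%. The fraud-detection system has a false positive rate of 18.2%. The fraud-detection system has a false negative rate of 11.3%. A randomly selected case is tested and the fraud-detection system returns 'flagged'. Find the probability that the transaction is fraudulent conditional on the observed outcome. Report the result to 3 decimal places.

Write H for 'the transaction is fraudulent'. Prior odds H:¬H = 0.1/0.9 = 0.11111. For the 'flagged' outcome, the likelihood ratio is 0.887/0.182 = 4.8736.
Posterior odds = 0.11111 × 4.8736 = 0.54151, so P(H|E) = 0.54151/(1+0.54151) = 0.351.

P(H | E) ≈ 0.351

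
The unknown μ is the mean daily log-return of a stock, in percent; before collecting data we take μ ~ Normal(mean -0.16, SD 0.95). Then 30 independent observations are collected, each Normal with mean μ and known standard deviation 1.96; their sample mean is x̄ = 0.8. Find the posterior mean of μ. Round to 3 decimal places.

Posterior mean ≈ 0.681

Prior precision 1/τ₀² = 1/0.95² = 1.10803; data precision n/σ² = 30/1.96² = 7.80925.
Posterior precision = 1.10803 + 7.80925 = 8.91728.
Posterior mean = (1.10803·-0.16 + 7.80925·0.8) / 8.91728 = 0.681.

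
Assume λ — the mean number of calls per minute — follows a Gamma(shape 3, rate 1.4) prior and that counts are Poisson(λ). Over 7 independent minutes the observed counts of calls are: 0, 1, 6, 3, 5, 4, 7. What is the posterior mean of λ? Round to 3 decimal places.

Total count ∑xᵢ = 26 over n = 7 minutes.
Gamma is conjugate to the Poisson likelihood: posterior is Gamma(shape = 3+26 = 29, rate = 1.4+7 = 8.4).
Posterior mean = shape/rate = 29/8.4 = 3.452.

Posterior mean ≈ 3.452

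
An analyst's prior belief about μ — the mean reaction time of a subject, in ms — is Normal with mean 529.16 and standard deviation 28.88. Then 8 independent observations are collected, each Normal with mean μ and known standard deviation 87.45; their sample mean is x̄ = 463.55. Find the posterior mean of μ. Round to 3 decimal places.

Posterior mean ≈ 498.589

With known σ, the Normal prior is conjugate. Weight on the data is w = (n/σ²)/(n/σ² + 1/τ₀²) = 0.00104609/(0.00104609+0.00119896) = 0.46595.
Posterior mean = w·x̄ + (1−w)·μ₀ = 0.46595·463.55 + 0.53405·529.16 = 498.589.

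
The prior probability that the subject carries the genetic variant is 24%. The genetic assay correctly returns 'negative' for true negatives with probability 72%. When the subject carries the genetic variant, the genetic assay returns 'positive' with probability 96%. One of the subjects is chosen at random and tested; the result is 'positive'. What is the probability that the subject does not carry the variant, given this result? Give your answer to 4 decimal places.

Let H be the event that the subject carries the genetic variant. P(H) = 0.24, so P(¬H) = 0.76. With E the 'positive' result, P(E|H) = 0.96 and P(E|¬H) = 0.28.
P(E) = 0.96·0.24 + 0.28·0.76 = 0.23040 + 0.21280 = 0.44320.
By Bayes' theorem, P(H|E) = 0.23040 / 0.44320 = 0.5199. Hence P(¬H|E) = 1 − 0.5199 = 0.4801.

P(¬H | E) ≈ 0.4801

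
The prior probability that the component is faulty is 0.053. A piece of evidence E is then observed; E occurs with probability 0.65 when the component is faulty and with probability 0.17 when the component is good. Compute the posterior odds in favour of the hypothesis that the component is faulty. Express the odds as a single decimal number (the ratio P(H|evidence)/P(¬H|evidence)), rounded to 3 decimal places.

Prior odds = 0.053/(1−0.053) = 0.055966. In log-odds, ln(0.055966) = -2.8830.
Add log likelihood ratio: ln(3.8235) = 1.3412.
Posterior log-odds = -1.5418, so posterior odds = exp(-1.5418) = 0.21399.

Posterior odds ≈ 0.214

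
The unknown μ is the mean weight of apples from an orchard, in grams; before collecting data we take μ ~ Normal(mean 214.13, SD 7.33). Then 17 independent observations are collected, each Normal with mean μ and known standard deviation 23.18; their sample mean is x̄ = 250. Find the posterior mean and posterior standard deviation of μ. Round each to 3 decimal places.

Posterior mean ≈ 236.714; posterior SD ≈ 4.461

With known σ, the Normal prior is conjugate. Weight on the data is w = (n/σ²)/(n/σ² + 1/τ₀²) = 0.0316389/(0.0316389+0.0186120) = 0.62962.
Posterior mean = w·x̄ + (1−w)·μ₀ = 0.62962·250 + 0.37038·214.13 = 236.714. Posterior variance = 1/(0.0316389+0.0186120) = 19.9001, so SD = 4.461.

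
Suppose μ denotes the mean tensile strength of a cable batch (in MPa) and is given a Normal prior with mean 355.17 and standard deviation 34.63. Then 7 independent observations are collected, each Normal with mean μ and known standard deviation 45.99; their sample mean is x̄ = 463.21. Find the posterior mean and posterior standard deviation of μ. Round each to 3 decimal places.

With known σ, the Normal prior is conjugate. Weight on the data is w = (n/σ²)/(n/σ² + 1/τ₀²) = 0.00330957/(0.00330957+0.00083386) = 0.79875.
Posterior mean = w·x̄ + (1−w)·μ₀ = 0.79875·463.21 + 0.20125·355.17 = 441.467. Posterior variance = 1/(0.00330957+0.00083386) = 241.346, so SD = 15.535.

Posterior mean ≈ 441.467; posterior SD ≈ 15.535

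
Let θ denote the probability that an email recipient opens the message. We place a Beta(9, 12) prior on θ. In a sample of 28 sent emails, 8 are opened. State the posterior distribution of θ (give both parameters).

The binomial likelihood is conjugate to the Beta prior: with 8 successes and 20 failures, the posterior is Beta(9+8, 12+20) = Beta(17, 32).

Posterior: Beta(17, 32)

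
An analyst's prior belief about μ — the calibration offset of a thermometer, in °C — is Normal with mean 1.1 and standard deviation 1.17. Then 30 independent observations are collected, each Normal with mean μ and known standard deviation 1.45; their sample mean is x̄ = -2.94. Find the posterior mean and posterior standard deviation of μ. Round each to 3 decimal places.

With known σ, the Normal prior is conjugate. Weight on the data is w = (n/σ²)/(n/σ² + 1/τ₀²) = 14.2687/(14.2687+0.730514) = 0.95130.
Posterior mean = w·x̄ + (1−w)·μ₀ = 0.95130·-2.94 + 0.048703·1.1 = -2.743. Posterior variance = 1/(14.2687+0.730514) = 0.0666700, so SD = 0.258.

Posterior mean ≈ -2.743; posterior SD ≈ 0.258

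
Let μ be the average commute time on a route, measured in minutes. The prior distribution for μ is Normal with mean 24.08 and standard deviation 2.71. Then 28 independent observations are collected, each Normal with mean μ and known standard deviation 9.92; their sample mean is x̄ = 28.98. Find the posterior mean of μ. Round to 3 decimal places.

Prior precision 1/τ₀² = 1/2.71² = 0.136164; data precision n/σ² = 28/9.92² = 0.284534.
Posterior precision = 0.136164 + 0.284534 = 0.420698.
Posterior mean = (0.136164·24.08 + 0.284534·28.98) / 0.420698 = 27.394.

Posterior mean ≈ 27.394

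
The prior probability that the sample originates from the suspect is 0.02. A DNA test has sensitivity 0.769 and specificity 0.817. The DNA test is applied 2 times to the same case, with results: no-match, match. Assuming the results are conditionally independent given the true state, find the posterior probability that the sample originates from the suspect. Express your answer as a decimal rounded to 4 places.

Posterior P(H) ≈ 0.0237

With H the event that the sample originates from the suspect, the joint likelihood of the observed sequence is P(data|H) = 0.231·0.769 = 0.17764 and P(data|¬H) = 0.817·0.183 = 0.14951.
Bayes: P(H|data) = 0.02·0.17764 / (0.02·0.17764 + 0.98·0.14951) = 0.0035528/0.15007 = 0.0237.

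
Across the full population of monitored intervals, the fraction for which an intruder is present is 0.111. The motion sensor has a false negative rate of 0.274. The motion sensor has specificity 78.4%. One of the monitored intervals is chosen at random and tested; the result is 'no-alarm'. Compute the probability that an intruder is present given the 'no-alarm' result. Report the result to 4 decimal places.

Write H for 'an intruder is present'. Prior odds H:¬H = 0.111/0.889 = 0.12486. For the 'no-alarm' outcome, the likelihood ratio is 0.274/0.784 = 0.34949.
Posterior odds = 0.12486 × 0.34949 = 0.043637, so P(H|E) = 0.043637/(1+0.043637) = 0.0418.

P(H | E) ≈ 0.0418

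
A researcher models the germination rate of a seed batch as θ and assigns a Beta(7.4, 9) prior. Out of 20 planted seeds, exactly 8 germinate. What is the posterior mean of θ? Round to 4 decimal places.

Posterior mean ≈ 0.4231

Observing 8 successes and 12 failures updates Beta(7.4, 9) by adding the success and failure counts to the two shape parameters: α = 7.4+8 = 15.4, β = 9+12 = 21.
Posterior mean = α/(α+β) = 15.4/36.4 = 0.4231.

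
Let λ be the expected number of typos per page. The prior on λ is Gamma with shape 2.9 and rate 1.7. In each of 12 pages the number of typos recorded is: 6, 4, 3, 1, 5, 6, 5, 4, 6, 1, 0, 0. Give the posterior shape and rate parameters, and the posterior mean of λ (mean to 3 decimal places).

Total count ∑xᵢ = 41 over n = 12 pages.
Gamma is conjugate to the Poisson likelihood: posterior is Gamma(shape = 2.9+41 = 43.9, rate = 1.7+12 = 13.7).
E[λ | data] = 43.9/13.7 = 3.204.

Posterior: Gamma(shape=43.9, rate=13.7); mean ≈ 3.204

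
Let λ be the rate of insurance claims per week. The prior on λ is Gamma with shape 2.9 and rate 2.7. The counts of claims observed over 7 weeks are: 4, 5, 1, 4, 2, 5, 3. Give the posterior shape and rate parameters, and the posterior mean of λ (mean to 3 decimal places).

Posterior: Gamma(shape=26.9, rate=9.7); mean ≈ 2.773

Total count ∑xᵢ = 24 over n = 7 weeks.
Gamma is conjugate to the Poisson likelihood: posterior is Gamma(shape = 2.9+24 = 26.9, rate = 2.7+7 = 9.7).
E[λ | data] = 26.9/9.7 = 2.773.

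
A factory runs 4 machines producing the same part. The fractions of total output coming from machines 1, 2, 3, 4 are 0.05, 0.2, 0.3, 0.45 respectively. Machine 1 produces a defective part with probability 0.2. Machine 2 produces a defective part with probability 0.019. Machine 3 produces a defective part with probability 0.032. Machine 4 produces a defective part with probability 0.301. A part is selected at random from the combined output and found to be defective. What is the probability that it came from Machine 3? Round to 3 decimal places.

Posterior probability ≈ 0.060

P(defective|M1) = 0.2; P(defective|M2) = 0.019; P(defective|M3) = 0.032; P(defective|M4) = 0.301.
Prior × likelihood for each source: 0.05·0.2=0.01000, 0.2·0.019=0.003800, 0.3·0.032=0.009600, 0.45·0.301=0.1354. Summing gives P(defective) = 0.15885.
P(Machine 3 | defective) = 0.009600 / 0.15885 = 0.060.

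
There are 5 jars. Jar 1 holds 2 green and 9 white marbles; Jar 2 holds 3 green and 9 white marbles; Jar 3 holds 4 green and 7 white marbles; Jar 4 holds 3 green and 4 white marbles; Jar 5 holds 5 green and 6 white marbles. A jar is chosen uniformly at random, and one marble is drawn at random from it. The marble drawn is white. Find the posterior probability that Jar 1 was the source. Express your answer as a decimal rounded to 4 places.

Posterior probability ≈ 0.2463

P(white|Jar 1) = 0.8182; P(white|Jar 2) = 0.75; P(white|Jar 3) = 0.6364; P(white|Jar 4) = 0.5714; P(white|Jar 5) = 0.5455.
Prior × likelihood for each source: 0.2·0.8182=0.1636, 0.2·0.75=0.1500, 0.2·0.6364=0.1273, 0.2·0.5714=0.1143, 0.2·0.5455=0.1091. Summing gives P(white) = 0.66429.
P(Jar 1 | white) = 0.1636 / 0.66429 = 0.2463.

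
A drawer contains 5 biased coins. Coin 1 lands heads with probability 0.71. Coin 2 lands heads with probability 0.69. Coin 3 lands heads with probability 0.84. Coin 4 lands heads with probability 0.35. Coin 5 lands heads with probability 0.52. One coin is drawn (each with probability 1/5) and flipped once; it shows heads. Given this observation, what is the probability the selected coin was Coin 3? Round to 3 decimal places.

Tabulate prior·likelihood by source: [1] prior 0.2, lik 0.71, product 0.1420; [2] prior 0.2, lik 0.69, product 0.1380; [3] prior 0.2, lik 0.84, product 0.1680; [4] prior 0.2, lik 0.35, product 0.07000; [5] prior 0.2, lik 0.52, product 0.1040.
Normalizing constant = 0.62200; the posterior for Coin 3 is its product over the sum, 0.1680/0.62200 = 0.270.

Posterior probability ≈ 0.270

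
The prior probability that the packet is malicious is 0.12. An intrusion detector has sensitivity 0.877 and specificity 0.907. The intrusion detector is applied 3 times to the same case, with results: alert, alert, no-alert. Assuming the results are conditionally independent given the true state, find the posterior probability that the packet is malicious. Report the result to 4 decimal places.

Posterior P(H) ≈ 0.6219

Let H be the event that the packet is malicious; start with P(H) = 0.12. P('alert'|H) = 0.877, P('alert'|¬H) = 0.093.
Update on result 1 ('alert'): P(H) ← 0.877·0.1200 / (0.877·0.1200 + 0.093·0.8800) = 0.10524/0.18708 = 0.5625.
Update on result 2 ('alert'): P(H) ← 0.877·0.5625 / (0.877·0.5625 + 0.093·0.4375) = 0.49335/0.53403 = 0.9238.
Update on result 3 ('no-alert'): P(H) ← 0.123·0.9238 / (0.123·0.9238 + 0.907·0.0762) = 0.11363/0.18273 = 0.6219.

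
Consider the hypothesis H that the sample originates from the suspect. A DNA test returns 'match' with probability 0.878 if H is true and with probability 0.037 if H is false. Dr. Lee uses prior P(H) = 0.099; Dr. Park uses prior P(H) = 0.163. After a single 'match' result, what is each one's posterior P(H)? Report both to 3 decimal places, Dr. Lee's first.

Dr. Lee: 0.723; Dr. Park: 0.822

P('+'|H) = 0.878, P('+'|¬H) = 0.037.
Dr. Lee: numerator 0.878·0.099 = 0.086922; evidence = 0.086922+0.037·0.901 = 0.12026; posterior = 0.723.
Dr. Park: numerator 0.878·0.163 = 0.14311; evidence = 0.14311+0.037·0.837 = 0.17408; posterior = 0.822.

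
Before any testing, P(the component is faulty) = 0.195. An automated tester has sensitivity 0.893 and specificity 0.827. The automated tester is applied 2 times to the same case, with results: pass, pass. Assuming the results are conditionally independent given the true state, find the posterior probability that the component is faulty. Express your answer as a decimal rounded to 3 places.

Posterior P(H) ≈ 0.004

Let H be the event that the component is faulty; start with P(H) = 0.195. P('fail'|H) = 0.893, P('fail'|¬H) = 0.173.
Update on result 1 ('pass'): P(H) ← 0.107·0.1950 / (0.107·0.1950 + 0.827·0.8050) = 0.020865/0.68660 = 0.0304.
Update on result 2 ('pass'): P(H) ← 0.107·0.0304 / (0.107·0.0304 + 0.827·0.9696) = 0.0032516/0.80512 = 0.0040.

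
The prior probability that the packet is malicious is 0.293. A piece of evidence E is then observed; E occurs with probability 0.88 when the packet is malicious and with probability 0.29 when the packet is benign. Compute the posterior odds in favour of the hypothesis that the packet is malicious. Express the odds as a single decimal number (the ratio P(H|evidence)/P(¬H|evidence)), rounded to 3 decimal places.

Prior odds = 0.293/(1−0.293) = 0.41443. In log-odds, ln(0.41443) = -0.88086.
Add log likelihood ratio: ln(3.0345) = 1.1100.
Posterior log-odds = 0.22918, so posterior odds = exp(0.22918) = 1.2576.

Posterior odds ≈ 1.258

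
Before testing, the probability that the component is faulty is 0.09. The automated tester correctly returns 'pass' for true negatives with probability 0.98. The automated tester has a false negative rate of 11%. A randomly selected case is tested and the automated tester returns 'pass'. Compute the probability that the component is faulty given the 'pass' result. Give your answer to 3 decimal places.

P(H | E) ≈ 0.011

Write H for 'the component is faulty'. Prior odds H:¬H = 0.09/0.91 = 0.098901. For the 'pass' outcome, the likelihood ratio is 0.11/0.98 = 0.11224.
Posterior odds = 0.098901 × 0.11224 = 0.011101, so P(H|E) = 0.011101/(1+0.011101) = 0.011.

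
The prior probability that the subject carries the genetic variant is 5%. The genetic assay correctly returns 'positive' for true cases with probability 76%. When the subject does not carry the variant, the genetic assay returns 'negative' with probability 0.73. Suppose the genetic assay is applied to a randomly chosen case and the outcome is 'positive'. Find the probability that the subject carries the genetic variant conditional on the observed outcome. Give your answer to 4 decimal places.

Write H for 'the subject carries the genetic variant'. Prior odds H:¬H = 0.05/0.95 = 0.052632. For the 'positive' outcome, the likelihood ratio is 0.76/0.27 = 2.8148.
Posterior odds = 0.052632 × 2.8148 = 0.14815, so P(H|E) = 0.14815/(1+0.14815) = 0.1290.

P(H | E) ≈ 0.1290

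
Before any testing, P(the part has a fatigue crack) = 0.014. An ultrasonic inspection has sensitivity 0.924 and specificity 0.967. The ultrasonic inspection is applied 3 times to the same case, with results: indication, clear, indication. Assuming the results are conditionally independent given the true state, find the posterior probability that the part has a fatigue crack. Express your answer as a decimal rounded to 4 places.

Let H be the event that the part has a fatigue crack; start with P(H) = 0.014. P('indication'|H) = 0.924, P('indication'|¬H) = 0.033.
Update on result 1 ('indication'): P(H) ← 0.924·0.0140 / (0.924·0.0140 + 0.033·0.9860) = 0.012936/0.045474 = 0.2845.
Update on result 2 ('clear'): P(H) ← 0.076·0.2845 / (0.076·0.2845 + 0.967·0.7155) = 0.021620/0.71354 = 0.0303.
Update on result 3 ('indication'): P(H) ← 0.924·0.0303 / (0.924·0.0303 + 0.033·0.9697) = 0.027997/0.059997 = 0.4666.

Posterior P(H) ≈ 0.4666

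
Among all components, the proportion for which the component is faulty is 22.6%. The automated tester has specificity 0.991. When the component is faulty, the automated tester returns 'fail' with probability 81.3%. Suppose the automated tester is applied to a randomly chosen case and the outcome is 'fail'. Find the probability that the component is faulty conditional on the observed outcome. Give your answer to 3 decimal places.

P(H | E) ≈ 0.963

Write H for 'the component is faulty'. Prior odds H:¬H = 0.226/0.774 = 0.29199. For the 'fail' outcome, the likelihood ratio is 0.813/0.009 = 90.333.
Posterior odds = 0.29199 × 90.333 = 26.376, so P(H|E) = 26.376/(1+26.376) = 0.963.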